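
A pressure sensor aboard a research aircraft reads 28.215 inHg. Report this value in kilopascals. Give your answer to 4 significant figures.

95.55 kPa

1 inHg = 3.38639 kPa, so 28.215 × 3.38639 = 95.55 kPa.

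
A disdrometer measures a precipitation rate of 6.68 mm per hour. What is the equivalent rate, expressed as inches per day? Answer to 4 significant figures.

6.312 in/day

6.68 mm/hour × 0.0393701 in/mm × 24 hour/day = 6.312 in/day.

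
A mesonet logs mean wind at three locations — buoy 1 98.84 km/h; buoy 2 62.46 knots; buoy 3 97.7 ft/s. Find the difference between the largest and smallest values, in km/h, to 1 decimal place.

16.8 km/h

buoy 2: 62.46 kt = 115.676 km/h.
buoy 3: 97.7 ft/s = 107.204 km/h.
Spread: 115.676 − 98.840 = 16.8 km/h.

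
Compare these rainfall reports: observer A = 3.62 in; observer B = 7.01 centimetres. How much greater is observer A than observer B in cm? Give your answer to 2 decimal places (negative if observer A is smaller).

observer A: 3.62 in = 9.1948 cm.
Difference: 9.1948 − 7.0100 = 2.18 cm.

2.18 cm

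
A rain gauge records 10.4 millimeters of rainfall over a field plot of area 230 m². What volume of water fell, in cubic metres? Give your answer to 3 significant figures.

1 mm over 1 m² is 1 L, so volume = 10.4 × 230 = 2392 L = 2.39 m³.

2.39 cubic metres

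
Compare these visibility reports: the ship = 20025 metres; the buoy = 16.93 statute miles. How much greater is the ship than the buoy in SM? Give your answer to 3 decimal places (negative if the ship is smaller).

the ship: 20025 m = 12.44296 SM.
Difference: 12.44296 − 16.93000 = -4.487 SM.

-4.487 SM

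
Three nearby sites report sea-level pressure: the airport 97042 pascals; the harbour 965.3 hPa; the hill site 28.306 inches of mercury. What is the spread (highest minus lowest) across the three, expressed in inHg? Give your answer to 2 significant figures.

the airport: 97042 Pa = 28.6565 inHg.
the harbour: 965.3 hPa = 28.5053 inHg.
Spread: 28.6565 − 28.3060 = 0.35 inHg.

0.35 inHg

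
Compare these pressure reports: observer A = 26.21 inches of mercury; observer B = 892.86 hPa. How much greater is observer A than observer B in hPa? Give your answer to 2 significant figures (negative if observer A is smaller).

-5.3 hPa

observer A: 26.21 inHg = 887.573 hPa.
Difference: 887.573 − 892.860 = -5.3 hPa.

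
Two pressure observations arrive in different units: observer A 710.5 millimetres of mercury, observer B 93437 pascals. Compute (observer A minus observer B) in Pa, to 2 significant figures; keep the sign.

1300 Pa

observer A: 710.5 mmHg = 94725.56 Pa.
Difference: 94725.56 − 93437.00 = 1300 Pa.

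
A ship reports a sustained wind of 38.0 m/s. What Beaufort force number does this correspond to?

38.0 m/s lies in the Beaufort 12 band (hurricane force, ≥32.7 m/s).

Beaufort force 12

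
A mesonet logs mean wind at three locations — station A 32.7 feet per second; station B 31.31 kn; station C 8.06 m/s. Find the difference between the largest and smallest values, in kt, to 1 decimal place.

station A: 32.7 ft/s = 19.374 kt.
station C: 8.06 m/s = 15.667 kt.
Spread: 31.310 − 15.667 = 15.6 kt.

15.6 kt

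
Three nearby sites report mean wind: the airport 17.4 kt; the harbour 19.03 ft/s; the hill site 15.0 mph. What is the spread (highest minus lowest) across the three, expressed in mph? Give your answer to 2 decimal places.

7.05 mph

the airport: 17.4 kt = 20.0236 mph.
the harbour: 19.03 ft/s = 12.9750 mph.
Spread: 20.0236 − 12.9750 = 7.05 mph.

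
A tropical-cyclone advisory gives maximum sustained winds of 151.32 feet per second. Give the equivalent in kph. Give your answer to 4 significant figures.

1 ft/s = 1.09728 km/h, so 151.32 × 1.09728 = 166.0 km/h.

166.0 km/h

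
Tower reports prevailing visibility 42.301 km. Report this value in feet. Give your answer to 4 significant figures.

138800 ft

1 km = 3280.84 ft, so 42.301 × 3280.84 = 138800 ft.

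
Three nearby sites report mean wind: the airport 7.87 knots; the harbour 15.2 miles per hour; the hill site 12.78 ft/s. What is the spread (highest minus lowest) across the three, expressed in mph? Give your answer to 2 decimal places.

6.49 mph

the airport: 7.87 kt = 9.0566 mph.
the hill site: 12.78 ft/s = 8.7136 mph.
Spread: 15.2000 − 8.7136 = 6.49 mph.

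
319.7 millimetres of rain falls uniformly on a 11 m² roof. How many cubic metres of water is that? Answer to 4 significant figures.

3.517 cubic metres

1 mm over 1 m² is 1 L, so volume = 319.7 × 11 = 3516.7 L = 3.517 m³.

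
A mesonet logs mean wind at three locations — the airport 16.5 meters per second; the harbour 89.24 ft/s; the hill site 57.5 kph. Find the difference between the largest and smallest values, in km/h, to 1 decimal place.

40.4 km/h

the airport: 16.5 m/s = 59.400 km/h.
the harbour: 89.24 ft/s = 97.921 km/h.
Spread: 97.921 − 57.500 = 40.4 km/h.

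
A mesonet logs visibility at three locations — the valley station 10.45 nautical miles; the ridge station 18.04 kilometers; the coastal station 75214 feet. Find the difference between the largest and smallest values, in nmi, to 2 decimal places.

2.64 nmi

the ridge station: 18.04 km = 9.7408 nmi.
the coastal station: 75214 ft = 12.3786 nmi.
Spread: 12.3786 − 9.7408 = 2.64 nmi.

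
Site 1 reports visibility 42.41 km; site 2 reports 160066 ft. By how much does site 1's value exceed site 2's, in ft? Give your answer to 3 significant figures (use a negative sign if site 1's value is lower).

-20900 ft

site 1: 42.41 km = 139140.42 ft.
Difference: 139140.42 − 160066.00 = -20900 ft.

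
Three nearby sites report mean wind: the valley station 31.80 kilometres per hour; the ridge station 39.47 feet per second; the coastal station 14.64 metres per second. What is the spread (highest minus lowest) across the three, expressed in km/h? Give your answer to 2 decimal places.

20.90 km/h

the ridge station: 39.47 ft/s = 43.3096 km/h.
the coastal station: 14.64 m/s = 52.7040 km/h.
Spread: 52.7040 − 31.8000 = 20.90 km/h.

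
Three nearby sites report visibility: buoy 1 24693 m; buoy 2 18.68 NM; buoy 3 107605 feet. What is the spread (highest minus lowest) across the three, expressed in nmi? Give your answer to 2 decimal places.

buoy 1: 24693 m = 13.3332 nmi.
buoy 3: 107605 ft = 17.7095 nmi.
Spread: 18.6800 − 13.3332 = 5.35 nmi.

5.35 nmi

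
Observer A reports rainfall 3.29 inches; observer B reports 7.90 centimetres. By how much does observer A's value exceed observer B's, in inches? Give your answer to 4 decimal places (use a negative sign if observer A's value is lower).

observer B: 7.90 cm = 3.110236 in.
Difference: 3.290000 − 3.110236 = 0.1798 in.

0.1798 in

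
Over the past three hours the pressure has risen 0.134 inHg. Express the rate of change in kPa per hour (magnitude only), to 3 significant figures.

0.151 kPa per hour

0.134 inHg / 3 h × 3.38639 kPa/inHg = 0.151 kPa/h.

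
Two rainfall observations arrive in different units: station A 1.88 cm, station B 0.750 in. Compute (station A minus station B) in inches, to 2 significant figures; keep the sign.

station A: 1.88 cm = 0.740157 in.
Difference: 0.740157 − 0.750000 = -0.0098 in.

-0.0098 in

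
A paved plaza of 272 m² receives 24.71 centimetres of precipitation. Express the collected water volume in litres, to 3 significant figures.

67200 litres

Depth: 24.71 cm × 10 = 247.1 mm.
1 mm over 1 m² is 1 L, so volume = 247.1 × 272 = 67211.2 L ≈ 67200 L.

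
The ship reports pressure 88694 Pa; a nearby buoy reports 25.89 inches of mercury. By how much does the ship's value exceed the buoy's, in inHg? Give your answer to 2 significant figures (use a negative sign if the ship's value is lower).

0.30 inHg

the ship: 88694 Pa = 26.1913 inHg.
Difference: 26.1913 − 25.8900 = 0.30 inHg.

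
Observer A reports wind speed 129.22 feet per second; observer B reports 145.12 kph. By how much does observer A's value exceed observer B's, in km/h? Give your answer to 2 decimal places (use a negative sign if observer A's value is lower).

observer A: 129.22 ft/s = 141.7905 km/h.
Difference: 141.7905 − 145.1200 = -3.33 km/h.

-3.33 km/h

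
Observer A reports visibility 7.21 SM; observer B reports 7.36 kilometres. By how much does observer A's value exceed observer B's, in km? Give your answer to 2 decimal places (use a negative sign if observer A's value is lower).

4.24 km

observer A: 7.21 SM = 11.6034 km.
Difference: 11.6034 − 7.3600 = 4.24 km.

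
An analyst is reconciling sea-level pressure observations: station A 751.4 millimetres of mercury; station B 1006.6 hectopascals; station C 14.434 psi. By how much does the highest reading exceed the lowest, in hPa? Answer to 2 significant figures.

11 hPa

station A: 751.4 mmHg = 1001.78 hPa.
station C: 14.434 psi = 995.19 hPa.
Spread: 1006.60 − 995.19 = 11 hPa.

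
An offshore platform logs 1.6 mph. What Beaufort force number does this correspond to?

1.6 mph = 0.7 m/s, which is Beaufort 1 (light air, 0.3–1.5 m/s).

Beaufort force 1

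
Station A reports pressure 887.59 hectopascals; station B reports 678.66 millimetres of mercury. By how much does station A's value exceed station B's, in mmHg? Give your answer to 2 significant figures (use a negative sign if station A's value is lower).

-13 mmHg

station A: 887.59 hPa = 665.75 mmHg.
Difference: 665.75 − 678.66 = -13 mmHg.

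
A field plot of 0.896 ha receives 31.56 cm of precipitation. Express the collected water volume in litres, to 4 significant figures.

Depth: 31.56 cm × 10 = 315.6 mm.
Area: 0.896 ha = 8960 m².
1 mm over 1 m² is 1 L, so volume = 315.6 × 8960 = 2827776 L ≈ 2828000 L.

2828000 litres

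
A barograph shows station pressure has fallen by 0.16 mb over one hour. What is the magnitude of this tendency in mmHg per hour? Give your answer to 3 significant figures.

0.16 mb / 1 h × 0.750062 mmHg/mb = 0.120 mmHg/h.

0.120 mmHg per hour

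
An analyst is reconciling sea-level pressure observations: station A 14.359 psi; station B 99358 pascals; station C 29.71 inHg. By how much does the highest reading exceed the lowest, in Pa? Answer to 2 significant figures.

station A: 14.359 psi = 99001.82 Pa.
station C: 29.71 inHg = 100609.62 Pa.
Spread: 100609.62 − 99001.82 = 1600 Pa.

1600 Pa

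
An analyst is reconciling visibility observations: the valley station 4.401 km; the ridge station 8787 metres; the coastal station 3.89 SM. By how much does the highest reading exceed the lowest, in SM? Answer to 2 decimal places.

2.73 SM

the valley station: 4.401 km = 2.7347 SM.
the ridge station: 8787 m = 5.4600 SM.
Spread: 5.4600 − 2.7347 = 2.73 SM.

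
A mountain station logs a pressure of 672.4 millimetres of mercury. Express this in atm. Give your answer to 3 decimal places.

1 mmHg = 0.00131579 atm, so 672.4 × 0.00131579 = 0.885 atm.

0.885 atm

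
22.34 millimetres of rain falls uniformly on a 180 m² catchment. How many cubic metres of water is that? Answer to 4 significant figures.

4.021 cubic metres

1 mm over 1 m² is 1 L, so volume = 22.34 × 180 = 4021.2 L = 4.021 m³.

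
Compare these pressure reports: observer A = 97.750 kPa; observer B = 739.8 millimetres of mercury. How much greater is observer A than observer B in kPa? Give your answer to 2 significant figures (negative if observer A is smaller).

-0.88 kPa

observer B: 739.8 mmHg = 98.6319 kPa.
Difference: 97.7500 − 98.6319 = -0.88 kPa.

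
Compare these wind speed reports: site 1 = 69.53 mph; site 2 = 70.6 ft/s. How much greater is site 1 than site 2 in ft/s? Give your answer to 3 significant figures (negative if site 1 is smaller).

site 1: 69.53 mph = 101.977 ft/s.
Difference: 101.977 − 70.600 = 31.4 ft/s.

31.4 ft/s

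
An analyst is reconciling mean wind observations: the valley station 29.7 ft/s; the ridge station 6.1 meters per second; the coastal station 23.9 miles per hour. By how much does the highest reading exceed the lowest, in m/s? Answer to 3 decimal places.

the valley station: 29.7 ft/s = 9.05256 m/s.
the coastal station: 23.9 mph = 10.68426 m/s.
Spread: 10.68426 − 6.10000 = 4.584 m/s.

4.584 m/s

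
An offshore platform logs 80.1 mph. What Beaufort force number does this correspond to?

Beaufort force 12

80.1 mph = 35.8 m/s, which is Beaufort 12 (hurricane force, ≥32.7 m/s).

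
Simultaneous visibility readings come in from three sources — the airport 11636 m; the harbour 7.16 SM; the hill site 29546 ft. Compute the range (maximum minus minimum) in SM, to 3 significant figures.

1.63 SM

the airport: 11636 m = 7.2303 SM.
the hill site: 29546 ft = 5.5958 SM.
Spread: 7.2303 − 5.5958 = 1.63 SM.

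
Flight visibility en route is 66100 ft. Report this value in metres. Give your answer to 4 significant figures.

20150 m

1 ft = 0.3048 m, so 66100 × 0.3048 = 20150 m.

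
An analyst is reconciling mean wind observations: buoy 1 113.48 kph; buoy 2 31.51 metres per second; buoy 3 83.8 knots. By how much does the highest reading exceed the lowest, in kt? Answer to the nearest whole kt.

buoy 1: 113.48 km/h = 61.27 kt.
buoy 2: 31.51 m/s = 61.25 kt.
Spread: 83.80 − 61.25 = 23 kt.

23 kt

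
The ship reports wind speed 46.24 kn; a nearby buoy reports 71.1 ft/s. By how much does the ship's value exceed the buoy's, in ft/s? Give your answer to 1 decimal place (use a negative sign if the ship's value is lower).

6.9 ft/s

the ship: 46.24 kt = 78.044 ft/s.
Difference: 78.044 − 71.100 = 6.9 ft/s.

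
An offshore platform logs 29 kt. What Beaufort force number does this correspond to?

Beaufort force 7

29 kt lies in the Beaufort 7 band (near gale, 28–33 kt).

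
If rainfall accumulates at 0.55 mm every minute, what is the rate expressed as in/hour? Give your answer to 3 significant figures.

1.30 in/hour

0.55 mm/minute × 0.0393701 in/mm × 60 minute/hour = 1.30 in/hour.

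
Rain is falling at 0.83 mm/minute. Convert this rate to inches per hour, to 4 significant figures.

0.83 mm/minute × 0.0393701 in/mm × 60 minute/hour = 1.961 in/hour.

1.961 in/hour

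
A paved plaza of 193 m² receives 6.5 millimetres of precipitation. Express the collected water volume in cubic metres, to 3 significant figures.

1 mm over 1 m² is 1 L, so volume = 6.5 × 193 = 1254.5 L = 1.25 m³.

1.25 cubic metres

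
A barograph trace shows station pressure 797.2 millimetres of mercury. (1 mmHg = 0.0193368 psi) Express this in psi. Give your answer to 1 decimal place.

1 mmHg = 0.0193368 psi, so 797.2 × 0.0193368 = 15.4 psi.

15.4 psi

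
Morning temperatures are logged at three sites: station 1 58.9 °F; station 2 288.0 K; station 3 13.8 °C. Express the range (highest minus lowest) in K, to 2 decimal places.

station 1: 58.9 °F = 14.944 °C.
station 2: 288.0 K = 14.850 °C.
Spread: 14.944 − 13.800 = 1.144 °C.

1.14 K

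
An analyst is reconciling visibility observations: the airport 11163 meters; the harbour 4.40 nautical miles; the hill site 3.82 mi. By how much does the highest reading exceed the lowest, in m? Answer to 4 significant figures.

the harbour: 4.40 nmi = 8148.80 m.
the hill site: 3.82 SM = 6147.69 m.
Spread: 11163.00 − 6147.69 = 5015 m.

5015 m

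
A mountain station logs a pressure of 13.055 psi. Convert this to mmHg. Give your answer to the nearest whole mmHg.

1 psi = 51.7149 mmHg, so 13.055 × 51.7149 = 675 mmHg.

675 mmHg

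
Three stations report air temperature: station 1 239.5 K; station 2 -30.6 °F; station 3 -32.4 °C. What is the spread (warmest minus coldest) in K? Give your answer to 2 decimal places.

2.38 K

station 1: 239.5 K = -33.650 °C.
station 2: -30.6 °F = -34.778 °C.
Spread: (-32.400) − (-34.778) = 2.378 °C.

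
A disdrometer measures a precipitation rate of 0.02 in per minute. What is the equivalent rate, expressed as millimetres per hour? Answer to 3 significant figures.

0.02 in/minute × 25.4 mm/in × 60 minute/hour = 30.5 mm/hour.

30.5 mm/hour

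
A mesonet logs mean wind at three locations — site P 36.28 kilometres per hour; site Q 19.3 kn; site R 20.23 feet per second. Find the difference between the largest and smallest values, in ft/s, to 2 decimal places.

12.83 ft/s

site P: 36.28 km/h = 33.0636 ft/s.
site Q: 19.3 kt = 32.5747 ft/s.
Spread: 33.0636 − 20.2300 = 12.83 ft/s.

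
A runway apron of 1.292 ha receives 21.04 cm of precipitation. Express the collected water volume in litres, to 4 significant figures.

Depth: 21.04 cm × 10 = 210.4 mm.
Area: 1.292 ha = 12920 m².
1 mm over 1 m² is 1 L, so volume = 210.4 × 12920 = 2718368 L ≈ 2718000 L.

2718000 litres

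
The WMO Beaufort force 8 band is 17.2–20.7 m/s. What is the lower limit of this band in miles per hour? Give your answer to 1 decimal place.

17.2–20.7 m/s × 2.237 = 38.5–46.3 mph.

38.5 mph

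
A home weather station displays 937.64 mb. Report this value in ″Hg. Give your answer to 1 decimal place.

1 mb = 0.02953 inHg, so 937.64 × 0.02953 = 27.7 inHg.

27.7 inHg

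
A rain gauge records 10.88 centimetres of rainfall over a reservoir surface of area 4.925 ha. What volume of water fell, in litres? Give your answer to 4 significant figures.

5358000 litres

Depth: 10.88 cm × 10 = 108.8 mm.
Area: 4.925 ha = 49250 m².
1 mm over 1 m² is 1 L, so volume = 108.8 × 49250 = 5358400 L ≈ 5358000 L.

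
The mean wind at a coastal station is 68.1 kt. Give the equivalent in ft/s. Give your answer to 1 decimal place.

1 kt = 1.68781 ft/s, so 68.1 × 1.68781 = 114.9 ft/s.

114.9 ft/s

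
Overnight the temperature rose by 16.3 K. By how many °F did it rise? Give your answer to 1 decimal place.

29.3 °F

For a temperature change the 32° offset cancels: Δ°F = 16.3 × 1.8 = 29.3 °F.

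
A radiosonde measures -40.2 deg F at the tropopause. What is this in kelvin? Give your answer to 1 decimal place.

First to °C: -40.11 °C.
Then to K: 233.0 K.

233.0 K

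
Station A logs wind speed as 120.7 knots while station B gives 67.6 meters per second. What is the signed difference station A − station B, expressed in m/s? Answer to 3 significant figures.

-5.51 m/s

station A: 120.7 kt = 62.0934 m/s.
Difference: 62.0934 − 67.6000 = -5.51 m/s.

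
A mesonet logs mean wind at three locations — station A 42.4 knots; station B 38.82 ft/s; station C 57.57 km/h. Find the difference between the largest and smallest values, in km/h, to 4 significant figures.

station A: 42.4 kt = 78.5248 km/h.
station B: 38.82 ft/s = 42.5964 km/h.
Spread: 78.5248 − 42.5964 = 35.93 km/h.

35.93 km/h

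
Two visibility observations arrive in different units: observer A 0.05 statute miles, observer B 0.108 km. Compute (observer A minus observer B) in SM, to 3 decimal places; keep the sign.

observer B: 0.108 km = 0.06711 SM.
Difference: 0.05000 − 0.06711 = -0.017 SM.

-0.017 SM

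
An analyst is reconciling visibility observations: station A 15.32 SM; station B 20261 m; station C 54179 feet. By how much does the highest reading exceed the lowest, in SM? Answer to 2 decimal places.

5.06 SM

station B: 20261 m = 12.5896 SM.
station C: 54179 ft = 10.2612 SM.
Spread: 15.3200 − 10.2612 = 5.06 SM.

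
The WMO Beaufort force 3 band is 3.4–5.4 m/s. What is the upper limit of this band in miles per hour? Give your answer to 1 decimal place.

3.4–5.4 m/s × 2.237 = 7.6–12.1 mph.

12.1 mph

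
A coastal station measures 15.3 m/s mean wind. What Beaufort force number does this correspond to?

Beaufort force 7

15.3 m/s lies in the Beaufort 7 band (near gale, 13.9–17.1 m/s).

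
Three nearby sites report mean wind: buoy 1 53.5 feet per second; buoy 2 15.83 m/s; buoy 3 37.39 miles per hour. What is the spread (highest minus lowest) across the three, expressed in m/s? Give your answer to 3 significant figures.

0.885 m/s

buoy 1: 53.5 ft/s = 16.30680 m/s.
buoy 3: 37.39 mph = 16.71483 m/s.
Spread: 16.71483 − 15.83000 = 0.885 m/s.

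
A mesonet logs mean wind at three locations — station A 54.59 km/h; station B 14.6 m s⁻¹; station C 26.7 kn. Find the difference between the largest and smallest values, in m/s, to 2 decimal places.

1.43 m/s

station A: 54.59 km/h = 15.1639 m/s.
station C: 26.7 kt = 13.7357 m/s.
Spread: 15.1639 − 13.7357 = 1.43 m/s.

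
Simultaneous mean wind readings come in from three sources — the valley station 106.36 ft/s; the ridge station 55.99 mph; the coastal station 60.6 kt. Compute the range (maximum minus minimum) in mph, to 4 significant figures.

16.53 mph

the valley station: 106.36 ft/s = 72.5182 mph.
the coastal station: 60.6 kt = 69.7372 mph.
Spread: 72.5182 − 55.9900 = 16.53 mph.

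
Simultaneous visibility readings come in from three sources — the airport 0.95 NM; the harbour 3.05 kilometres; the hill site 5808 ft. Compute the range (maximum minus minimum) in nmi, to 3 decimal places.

0.697 nmi

the harbour: 3.05 km = 1.64687 nmi.
the hill site: 5808 ft = 0.95587 nmi.
Spread: 1.64687 − 0.95000 = 0.697 nmi.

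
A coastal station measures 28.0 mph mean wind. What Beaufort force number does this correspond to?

28.0 mph = 12.5 m/s, which is Beaufort 6 (strong breeze, 10.8–13.8 m/s).

Beaufort force 6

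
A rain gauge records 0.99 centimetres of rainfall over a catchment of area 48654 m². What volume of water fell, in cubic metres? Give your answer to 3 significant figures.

Depth: 0.99 cm × 10 = 9.9 mm.
1 mm over 1 m² is 1 L, so volume = 9.9 × 48654 = 481674.6 L = 482 m³.

482 cubic metres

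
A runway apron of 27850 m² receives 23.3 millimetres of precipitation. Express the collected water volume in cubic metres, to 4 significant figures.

648.9 cubic metres

1 mm over 1 m² is 1 L, so volume = 23.3 × 27850 = 648905 L = 648.9 m³.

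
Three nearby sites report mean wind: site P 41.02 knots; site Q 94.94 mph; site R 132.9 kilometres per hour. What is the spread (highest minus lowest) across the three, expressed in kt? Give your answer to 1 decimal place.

41.5 kt

site Q: 94.94 mph = 82.501 kt.
site R: 132.9 km/h = 71.760 kt.
Spread: 82.501 − 41.020 = 41.5 kt.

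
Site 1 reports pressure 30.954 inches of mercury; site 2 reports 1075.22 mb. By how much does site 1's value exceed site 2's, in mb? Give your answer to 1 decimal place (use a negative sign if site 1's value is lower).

site 1: 30.954 inHg = 1048.223 mb.
Difference: 1048.223 − 1075.220 = -27.0 mb.

-27.0 mb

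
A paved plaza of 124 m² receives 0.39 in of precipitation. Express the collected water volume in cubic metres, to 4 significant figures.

Depth: 0.39 in × 25.4 = 9.906 mm.
1 mm over 1 m² is 1 L, so volume = 9.906 × 124 = 1228.344 L = 1.228 m³.

1.228 cubic metres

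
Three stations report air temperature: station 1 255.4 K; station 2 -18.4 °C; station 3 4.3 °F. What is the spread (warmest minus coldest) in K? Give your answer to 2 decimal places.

3.01 K

station 1: 255.4 K = -17.750 °C.
station 3: 4.3 °F = -15.389 °C.
Spread: (-15.389) − (-18.400) = 3.011 °C.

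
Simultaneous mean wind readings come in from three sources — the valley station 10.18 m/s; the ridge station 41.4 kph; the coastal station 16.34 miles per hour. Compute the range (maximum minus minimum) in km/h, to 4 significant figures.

the valley station: 10.18 m/s = 36.6480 km/h.
the coastal station: 16.34 mph = 26.2967 km/h.
Spread: 41.4000 − 26.2967 = 15.10 km/h.

15.10 km/h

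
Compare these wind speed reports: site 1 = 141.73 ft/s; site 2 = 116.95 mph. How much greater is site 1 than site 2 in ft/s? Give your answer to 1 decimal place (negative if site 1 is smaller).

-29.8 ft/s

site 2: 116.95 mph = 171.527 ft/s.
Difference: 141.730 − 171.527 = -29.8 ft/s.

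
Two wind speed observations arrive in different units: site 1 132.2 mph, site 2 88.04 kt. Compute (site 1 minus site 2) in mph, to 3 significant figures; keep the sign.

30.9 mph

site 2: 88.04 kt = 101.315 mph.
Difference: 132.200 − 101.315 = 30.9 mph.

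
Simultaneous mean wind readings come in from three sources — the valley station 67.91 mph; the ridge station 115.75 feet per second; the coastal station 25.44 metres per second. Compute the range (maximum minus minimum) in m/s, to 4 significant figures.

the valley station: 67.91 mph = 30.35849 m/s.
the ridge station: 115.75 ft/s = 35.28060 m/s.
Spread: 35.28060 − 25.44000 = 9.841 m/s.

9.841 m/s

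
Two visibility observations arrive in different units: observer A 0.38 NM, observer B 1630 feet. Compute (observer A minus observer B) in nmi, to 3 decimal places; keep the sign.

observer B: 1630 ft = 0.26826 nmi.
Difference: 0.38000 − 0.26826 = 0.112 nmi.

0.112 nmi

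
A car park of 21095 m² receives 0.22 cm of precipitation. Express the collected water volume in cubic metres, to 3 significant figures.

Depth: 0.22 cm × 10 = 2.2 mm.
1 mm over 1 m² is 1 L, so volume = 2.2 × 21095 = 46409 L = 46.4 m³.

46.4 cubic metres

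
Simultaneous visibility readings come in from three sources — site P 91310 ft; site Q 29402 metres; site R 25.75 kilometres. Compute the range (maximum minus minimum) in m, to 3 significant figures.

site P: 91310 ft = 27831.29 m.
site R: 25.75 km = 25750.00 m.
Spread: 29402.00 − 25750.00 = 3650 m.

3650 m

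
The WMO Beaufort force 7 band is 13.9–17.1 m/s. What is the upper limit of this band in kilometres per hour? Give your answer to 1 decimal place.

61.6 km/h

13.9–17.1 m/s × 3.6 = 50.0–61.6 km/h.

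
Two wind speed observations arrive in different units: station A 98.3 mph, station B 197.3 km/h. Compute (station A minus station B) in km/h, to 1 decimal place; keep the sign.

-39.1 km/h

station A: 98.3 mph = 158.199 km/h.
Difference: 158.199 − 197.300 = -39.1 km/h.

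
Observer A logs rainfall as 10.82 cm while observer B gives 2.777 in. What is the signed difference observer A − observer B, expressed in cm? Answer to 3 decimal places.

observer B: 2.777 in = 7.05358 cm.
Difference: 10.82000 − 7.05358 = 3.766 cm.

3.766 cm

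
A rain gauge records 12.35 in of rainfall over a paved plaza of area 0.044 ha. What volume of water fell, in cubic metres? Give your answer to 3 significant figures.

138 cubic metres

Depth: 12.35 in × 25.4 = 313.69 mm.
Area: 0.044 ha = 440 m².
1 mm over 1 m² is 1 L, so volume = 313.69 × 440 = 138023.6 L = 138 m³.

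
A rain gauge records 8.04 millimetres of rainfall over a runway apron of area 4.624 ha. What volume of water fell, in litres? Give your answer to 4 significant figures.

Area: 4.624 ha = 46240 m².
1 mm over 1 m² is 1 L, so volume = 8.04 × 46240 = 371769.6 L ≈ 371800 L.

371800 litres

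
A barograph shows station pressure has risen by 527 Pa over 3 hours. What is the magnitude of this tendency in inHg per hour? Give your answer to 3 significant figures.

527 Pa / 3 h × 0.0002953 inHg/Pa = 0.0519 inHg/h.

0.0519 inHg per hour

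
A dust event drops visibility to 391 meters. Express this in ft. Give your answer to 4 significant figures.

1283 ft

1 m = 3.28084 ft, so 391 × 3.28084 = 1283 ft.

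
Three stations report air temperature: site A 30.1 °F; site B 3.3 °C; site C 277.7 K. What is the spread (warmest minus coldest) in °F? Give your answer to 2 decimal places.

10.09 °F

site A: 30.1 °F = -1.056 °C.
site C: 277.7 K = 4.550 °C.
Spread: 4.550 − (-1.056) = 5.606 °C = 10.09 °F.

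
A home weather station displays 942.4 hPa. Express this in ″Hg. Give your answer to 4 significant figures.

1 hPa = 0.02953 inHg, so 942.4 × 0.02953 = 27.83 inHg.

27.83 inHg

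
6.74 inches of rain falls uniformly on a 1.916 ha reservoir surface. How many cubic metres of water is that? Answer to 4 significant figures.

Depth: 6.74 in × 25.4 = 171.196 mm.
Area: 1.916 ha = 19160 m².
1 mm over 1 m² is 1 L, so volume = 171.196 × 19160 = 3280115.4 L = 3280 m³.

3280 cubic metres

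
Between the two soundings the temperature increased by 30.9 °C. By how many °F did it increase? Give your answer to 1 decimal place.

Converting a difference, only the 9/5 scale factor applies: Δ°F = 30.9 × 1.8 = 55.6 °F.

55.6 °F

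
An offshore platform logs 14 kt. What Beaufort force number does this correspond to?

Beaufort force 4

14 kt lies in the Beaufort 4 band (moderate breeze, 11–16 kt).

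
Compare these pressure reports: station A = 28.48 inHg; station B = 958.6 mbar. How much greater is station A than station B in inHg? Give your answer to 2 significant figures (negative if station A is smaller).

station B: 958.6 mb = 28.3074 inHg.
Difference: 28.4800 − 28.3074 = 0.17 inHg.

0.17 inHg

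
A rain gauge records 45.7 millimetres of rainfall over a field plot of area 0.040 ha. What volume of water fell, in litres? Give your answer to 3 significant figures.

Area: 0.040 ha = 400 m².
1 mm over 1 m² is 1 L, so volume = 45.7 × 400 = 18280 L ≈ 18300 L.

18300 litres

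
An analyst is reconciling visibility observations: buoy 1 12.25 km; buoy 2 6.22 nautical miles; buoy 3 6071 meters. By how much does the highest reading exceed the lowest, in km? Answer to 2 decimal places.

6.18 km

buoy 2: 6.22 nmi = 11.5194 km.
buoy 3: 6071 m = 6.0710 km.
Spread: 12.2500 − 6.0710 = 6.18 km.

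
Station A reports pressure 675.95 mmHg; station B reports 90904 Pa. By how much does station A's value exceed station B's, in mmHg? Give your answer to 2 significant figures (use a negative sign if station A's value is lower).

-5.9 mmHg

station B: 90904 Pa = 681.836 mmHg.
Difference: 675.950 − 681.836 = -5.9 mmHg.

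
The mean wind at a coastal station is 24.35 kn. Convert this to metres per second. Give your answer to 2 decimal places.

12.53 m/s

1 kt = 0.514444 m/s, so 24.35 × 0.514444 = 12.53 m/s.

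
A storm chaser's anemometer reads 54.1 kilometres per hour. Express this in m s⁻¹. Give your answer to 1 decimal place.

15.0 m/s

1 km/h = 0.277778 m/s, so 54.1 × 0.277778 = 15.0 m/s.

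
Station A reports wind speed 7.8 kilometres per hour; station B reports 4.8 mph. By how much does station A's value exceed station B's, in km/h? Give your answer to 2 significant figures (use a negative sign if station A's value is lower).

station B: 4.8 mph = 7.72485 km/h.
Difference: 7.80000 − 7.72485 = 0.075 km/h.

0.075 km/h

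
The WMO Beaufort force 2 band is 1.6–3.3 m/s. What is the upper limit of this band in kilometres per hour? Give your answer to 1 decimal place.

1.6–3.3 m/s × 3.6 = 5.8–11.9 km/h.

11.9 km/h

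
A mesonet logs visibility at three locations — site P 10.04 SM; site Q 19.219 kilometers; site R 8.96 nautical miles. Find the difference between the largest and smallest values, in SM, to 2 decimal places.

site Q: 19.219 km = 11.9421 SM.
site R: 8.96 nmi = 10.3110 SM.
Spread: 11.9421 − 10.0400 = 1.90 SM.

1.90 SM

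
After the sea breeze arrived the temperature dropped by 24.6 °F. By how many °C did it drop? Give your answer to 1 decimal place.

Converting a difference, only the 9/5 scale factor applies: Δ°C = 24.6 × 0.5556 = 13.7 °C.

13.7 °C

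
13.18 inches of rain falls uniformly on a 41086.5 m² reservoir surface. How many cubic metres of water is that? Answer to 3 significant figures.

13800 cubic metres

Depth: 13.18 in × 25.4 = 334.772 mm.
1 mm over 1 m² is 1 L, so volume = 334.772 × 41086.5 = 13754610 L = 13800 m³.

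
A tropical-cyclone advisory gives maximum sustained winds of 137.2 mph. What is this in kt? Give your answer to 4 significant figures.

119.2 kt

1 mph = 0.868976 kt, so 137.2 × 0.868976 = 119.2 kt.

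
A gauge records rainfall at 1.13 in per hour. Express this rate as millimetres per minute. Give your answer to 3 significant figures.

0.478 mm/minute

1.13 in/hour × 25.4 mm/in × 0.0166667 hour/minute = 0.478 mm/minute.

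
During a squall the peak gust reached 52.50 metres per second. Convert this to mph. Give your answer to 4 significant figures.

1 m/s = 2.23694 mph, so 52.50 × 2.23694 = 117.4 mph.

117.4 mph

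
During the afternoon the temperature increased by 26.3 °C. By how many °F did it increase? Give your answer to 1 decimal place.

Converting a difference, only the 9/5 scale factor applies: Δ°F = 26.3 × 1.8 = 47.3 °F.

47.3 °F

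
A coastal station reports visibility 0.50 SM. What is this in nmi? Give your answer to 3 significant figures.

0.434 nmi

1 SM = 0.868976 nmi, so 0.50 × 0.868976 = 0.434 nmi.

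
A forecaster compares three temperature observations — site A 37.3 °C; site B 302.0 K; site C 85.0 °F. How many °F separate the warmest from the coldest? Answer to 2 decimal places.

site B: 302.0 K = 28.850 °C.
site C: 85.0 °F = 29.444 °C.
Spread: 37.300 − 28.850 = 8.450 °C = 15.21 °F.

15.21 °F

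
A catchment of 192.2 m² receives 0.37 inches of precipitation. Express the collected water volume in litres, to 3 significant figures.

Depth: 0.37 in × 25.4 = 9.398 mm.
1 mm over 1 m² is 1 L, so volume = 9.398 × 192.2 = 1806.2956 L ≈ 1810 L.

1810 litres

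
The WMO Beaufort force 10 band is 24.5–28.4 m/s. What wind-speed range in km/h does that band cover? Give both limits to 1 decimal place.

88.2 to 102.2 km/h

24.5–28.4 m/s × 3.6 = 88.2–102.2 km/h.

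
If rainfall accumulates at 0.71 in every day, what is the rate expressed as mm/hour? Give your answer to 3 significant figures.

0.71 in/day × 25.4 mm/in × 0.0416667 day/hour = 0.751 mm/hour.

0.751 mm/hour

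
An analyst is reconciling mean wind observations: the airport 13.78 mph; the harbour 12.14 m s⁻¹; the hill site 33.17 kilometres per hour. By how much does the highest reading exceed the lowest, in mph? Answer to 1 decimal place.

the harbour: 12.14 m/s = 27.156 mph.
the hill site: 33.17 km/h = 20.611 mph.
Spread: 27.156 − 13.780 = 13.4 mph.

13.4 mph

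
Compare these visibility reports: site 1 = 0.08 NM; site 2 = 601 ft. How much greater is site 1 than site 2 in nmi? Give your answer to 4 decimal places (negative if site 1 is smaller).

-0.0189 nmi

site 2: 601 ft = 0.098912 nmi.
Difference: 0.080000 − 0.098912 = -0.0189 nmi.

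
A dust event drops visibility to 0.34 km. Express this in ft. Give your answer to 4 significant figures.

1115 ft

1 km = 3280.84 ft, so 0.34 × 3280.84 = 1115 ft.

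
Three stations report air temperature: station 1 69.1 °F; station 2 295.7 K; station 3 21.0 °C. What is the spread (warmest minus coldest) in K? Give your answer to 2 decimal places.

1.94 K

station 1: 69.1 °F = 20.611 °C.
station 2: 295.7 K = 22.550 °C.
Spread: 22.550 − 20.611 = 1.939 °C.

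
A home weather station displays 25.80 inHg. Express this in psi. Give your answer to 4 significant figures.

1 inHg = 0.491154 psi, so 25.80 × 0.491154 = 12.67 psi.

12.67 psi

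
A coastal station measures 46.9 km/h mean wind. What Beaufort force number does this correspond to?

Beaufort force 6

46.9 km/h = 13.0 m/s, which is Beaufort 6 (strong breeze, 10.8–13.8 m/s).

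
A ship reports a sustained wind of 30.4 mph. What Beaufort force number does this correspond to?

Beaufort force 6

30.4 mph = 13.6 m/s, which is Beaufort 6 (strong breeze, 10.8–13.8 m/s).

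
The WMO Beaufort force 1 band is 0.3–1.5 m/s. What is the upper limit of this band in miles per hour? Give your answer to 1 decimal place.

3.4 mph

0.3–1.5 m/s × 2.237 = 0.7–3.4 mph.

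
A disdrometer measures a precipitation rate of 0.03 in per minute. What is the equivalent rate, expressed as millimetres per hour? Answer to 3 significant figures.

0.03 in/minute × 25.4 mm/in × 60 minute/hour = 45.7 mm/hour.

45.7 mm/hour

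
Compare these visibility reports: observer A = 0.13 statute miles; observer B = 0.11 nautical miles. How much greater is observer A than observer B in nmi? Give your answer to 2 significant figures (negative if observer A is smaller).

observer A: 0.13 SM = 0.112967 nmi.
Difference: 0.112967 − 0.110000 = 0.0030 nmi.

0.0030 nmi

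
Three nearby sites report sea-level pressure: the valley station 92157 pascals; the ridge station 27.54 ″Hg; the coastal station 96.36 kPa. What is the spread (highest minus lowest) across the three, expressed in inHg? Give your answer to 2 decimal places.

1.24 inHg

the valley station: 92157 Pa = 27.2139 inHg.
the coastal station: 96.36 kPa = 28.4551 inHg.
Spread: 28.4551 − 27.2139 = 1.24 inHg.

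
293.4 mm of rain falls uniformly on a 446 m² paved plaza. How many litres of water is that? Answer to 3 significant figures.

1 mm over 1 m² is 1 L, so volume = 293.4 × 446 = 130856.4 L ≈ 131000 L.

131000 litres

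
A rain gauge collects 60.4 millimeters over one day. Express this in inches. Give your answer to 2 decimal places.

2.38 in

1 mm = 0.0393701 in, so 60.4 × 0.0393701 = 2.38 in.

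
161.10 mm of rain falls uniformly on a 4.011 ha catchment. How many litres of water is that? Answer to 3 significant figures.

Area: 4.011 ha = 40110 m².
1 mm over 1 m² is 1 L, so volume = 161.1 × 40110 = 6461721 L ≈ 6460000 L.

6460000 litres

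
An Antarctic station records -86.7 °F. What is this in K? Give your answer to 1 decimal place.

207.2 K

First to °C: -65.94 °C.
Then to K: 207.2 K.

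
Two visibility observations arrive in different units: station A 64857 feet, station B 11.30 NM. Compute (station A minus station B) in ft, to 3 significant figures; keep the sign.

station B: 11.30 nmi = 68660.10 ft.
Difference: 64857.00 − 68660.10 = -3800 ft.

-3800 ft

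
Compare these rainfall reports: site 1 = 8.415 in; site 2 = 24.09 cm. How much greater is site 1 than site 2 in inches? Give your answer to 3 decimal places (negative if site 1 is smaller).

site 2: 24.09 cm = 9.48425 in.
Difference: 8.41500 − 9.48425 = -1.069 in.

-1.069 in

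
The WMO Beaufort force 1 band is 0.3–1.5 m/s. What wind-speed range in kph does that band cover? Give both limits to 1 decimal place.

1.1 to 5.4 km/h

0.3–1.5 m/s × 3.6 = 1.1–5.4 km/h.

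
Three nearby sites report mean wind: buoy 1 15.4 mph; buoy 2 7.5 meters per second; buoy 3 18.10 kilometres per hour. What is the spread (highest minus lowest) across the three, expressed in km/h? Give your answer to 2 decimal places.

8.90 km/h

buoy 1: 15.4 mph = 24.7839 km/h.
buoy 2: 7.5 m/s = 27.0000 km/h.
Spread: 27.0000 − 18.1000 = 8.90 km/h.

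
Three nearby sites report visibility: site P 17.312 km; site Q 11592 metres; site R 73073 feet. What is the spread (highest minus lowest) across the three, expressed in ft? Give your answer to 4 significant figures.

35040 ft

site P: 17.312 km = 56797.90 ft.
site Q: 11592 m = 38031.50 ft.
Spread: 73073.00 − 38031.50 = 35040 ft.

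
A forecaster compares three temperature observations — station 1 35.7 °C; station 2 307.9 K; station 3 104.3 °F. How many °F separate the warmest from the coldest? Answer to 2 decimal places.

station 2: 307.9 K = 34.750 °C.
station 3: 104.3 °F = 40.167 °C.
Spread: 40.167 − 34.750 = 5.417 °C = 9.75 °F.

9.75 °F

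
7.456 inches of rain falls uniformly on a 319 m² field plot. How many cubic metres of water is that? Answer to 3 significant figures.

60.4 cubic metres

Depth: 7.456 in × 25.4 = 189.3824 mm.
1 mm over 1 m² is 1 L, so volume = 189.3824 × 319 = 60412.986 L = 60.4 m³.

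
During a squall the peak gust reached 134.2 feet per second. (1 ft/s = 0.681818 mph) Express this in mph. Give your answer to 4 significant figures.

1 ft/s = 0.681818 mph, so 134.2 × 0.681818 = 91.50 mph.

91.50 mph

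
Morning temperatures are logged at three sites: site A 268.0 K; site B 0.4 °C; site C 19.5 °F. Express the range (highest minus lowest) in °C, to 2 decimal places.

site A: 268.0 K = -5.150 °C.
site C: 19.5 °F = -6.944 °C.
Spread: 0.400 − (-6.944) = 7.344 °C.

7.34 °C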